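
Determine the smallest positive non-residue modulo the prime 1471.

3

(2/1471) = +1, so 2 is a residue.
(3/1471) = −1, so 3 is the smallest positive non-residue mod 1471.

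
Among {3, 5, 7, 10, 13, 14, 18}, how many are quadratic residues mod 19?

(3/19) = -1 → non-residue.
(5/19) = +1 → QR.
(7/19) = +1 → QR.
(10/19) = -1 → non-residue.
(13/19) = -1 → non-residue.
(14/19) = -1 → non-residue.
(18/19) = -1 → non-residue.
Total quadratic residues among the 7: 2.

2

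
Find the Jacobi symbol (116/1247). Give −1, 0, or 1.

Pull out 2^2: since 1247 ≡ 7 (mod 8), (2/1247) = +1, so (2/1247)^2 = +1.
Reciprocity: 29 ≡ 1 and 1247 ≡ 3 (mod 4), so (29/1247) = +(1247/29).
Reduce top mod 29: now compute (0/29).
Top reduces to 0: gcd > 1, so the symbol is 0.

0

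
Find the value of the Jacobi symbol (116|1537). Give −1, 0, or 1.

Pull out 2^2: since 1537 ≡ 1 (mod 8), (2/1537) = +1, so (2/1537)^2 = +1.
Reciprocity: 29 ≡ 1 and 1537 ≡ 1 (mod 4), so (29/1537) = +(1537/29).
Reduce top mod 29: now compute (0/29).
Top reduces to 0: gcd > 1, so the symbol is 0.

0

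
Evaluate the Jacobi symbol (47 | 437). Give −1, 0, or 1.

Reciprocity: 47 ≡ 3 and 437 ≡ 1 (mod 4), so (47/437) = +(437/47).
Reduce top mod 47: now compute (14/47).
Pull out 2: since 47 ≡ 7 (mod 8), (2/47) = +1.
Reciprocity: 7 ≡ 3 and 47 ≡ 3 (mod 4), so (7/47) = −(47/7).
Reduce top mod 7: now compute (5/7).
Reciprocity: 5 ≡ 1 and 7 ≡ 3 (mod 4), so (5/7) = +(7/5).
Reduce top mod 5: now compute (2/5).
Pull out 2: since 5 ≡ 5 (mod 8), (2/5) = -1.
Reached (1/5) = 1. Collecting the sign flips along the way, the symbol is +1.

1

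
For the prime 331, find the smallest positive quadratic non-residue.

(2/331) = −1, so 2 is the smallest positive non-residue mod 331.

2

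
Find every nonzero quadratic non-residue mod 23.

Square k = 1,…,11 (k and 23−k give the same square):
1²=1, 2²=4, 3²=9, 4²=16, 5²≡2, 6²≡13, 7²≡3, 8²≡18, 9²≡12, 10²≡8, 11²≡6 (mod 23).
The residues are {1, 2, 3, 4, 6, 8, 9, 12, 13, 16, 18}; the non-residues are the remaining 11 nonzero classes.

5 7 10 11 14 15 17 19 20 21 22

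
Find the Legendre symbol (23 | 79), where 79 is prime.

1

Reciprocity: 23 ≡ 3 and 79 ≡ 3 (mod 4), so (23/79) = −(79/23).
Reduce top mod 23: now compute (10/23).
Pull out 2: since 23 ≡ 7 (mod 8), (2/23) = +1.
Reciprocity: 5 ≡ 1 and 23 ≡ 3 (mod 4), so (5/23) = +(23/5).
Reduce top mod 5: now compute (3/5).
Reciprocity: 3 ≡ 3 and 5 ≡ 1 (mod 4), so (3/5) = +(5/3).
Reduce top mod 3: now compute (2/3).
Pull out 2: since 3 ≡ 3 (mod 8), (2/3) = -1.
Reached (1/3) = 1. Collecting the sign flips along the way, the symbol is +1.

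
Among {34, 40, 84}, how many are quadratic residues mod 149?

0

(34/149) = -1 → non-residue.
(40/149) = -1 → non-residue.
(84/149) = -1 → non-residue.
Total quadratic residues among the 3: 0.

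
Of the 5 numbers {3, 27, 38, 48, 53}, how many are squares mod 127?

1

(3/127) = -1 → non-residue.
(27/127) = -1 → non-residue.
(38/127) = +1 → QR.
(48/127) = -1 → non-residue.
(53/127) = -1 → non-residue.
Total quadratic residues among the 5: 1.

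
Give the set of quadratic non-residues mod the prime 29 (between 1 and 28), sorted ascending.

Square k = 1,…,14 (k and 29−k give the same square):
1²=1, 2²=4, 3²=9, 4²=16, 5²=25, 6²≡7, 7²≡20, 8²≡6, 9²≡23, 10²≡13, 11²≡5, 12²≡28, 13²≡24, 14²≡22 (mod 29).
The residues are {1, 4, 5, 6, 7, 9, 13, 16, 20, 22, 23, 24, 25, 28}; the non-residues are the remaining 14 nonzero classes.

2 3 8 10 11 12 14 15 17 18 19 21 26 27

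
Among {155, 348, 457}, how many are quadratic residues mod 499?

(155/499) = +1 → QR.
(348/499) = -1 → non-residue.
(457/499) = +1 → QR.
Total quadratic residues among the 3: 2.

2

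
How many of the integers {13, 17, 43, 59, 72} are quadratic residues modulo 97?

(13/97) = -1 → non-residue.
(17/97) = -1 → non-residue.
(43/97) = +1 → QR.
(59/97) = -1 → non-residue.
(72/97) = +1 → QR.
Total quadratic residues among the 5: 2.

2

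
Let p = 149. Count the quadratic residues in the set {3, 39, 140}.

2

(3/149) = -1 → non-residue.
(39/149) = +1 → QR.
(140/149) = +1 → QR.
Total quadratic residues among the 3: 2.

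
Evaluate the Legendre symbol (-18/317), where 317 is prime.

Euler's criterion: (-18/317) ≡ 299^158 (mod 317).
299^2 ≡ 7 (mod 317)
299^4 ≡ 49 (mod 317)
299^8 ≡ 182 (mod 317)
299^16 ≡ 156 (mod 317)
299^32 ≡ 244 (mod 317)
299^64 ≡ 257 (mod 317)
299^128 ≡ 113 (mod 317)
299^158 = 299^(128+16+8+4+2) ≡ 316 (mod 317).
Result is 316 ≡ −1, so (-18/317) = −1.

-1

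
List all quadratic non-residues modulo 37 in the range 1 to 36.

Square k = 1,…,18 (k and 37−k give the same square):
1²=1, 2²=4, 3²=9, 4²=16, 5²=25, 6²=36, 7²≡12, 8²≡27, 9²≡7, 10²≡26, 11²≡10, 12²≡33, 13²≡21, 14²≡11, 15²≡3, 16²≡34, 17²≡30, 18²≡28 (mod 37).
The residues are {1, 3, 4, 7, 9, 10, 11, 12, 16, 21, 25, 26, 27, 28, 30, 33, 34, 36}; the non-residues are the remaining 18 nonzero classes.

2 5 6 8 13 14 15 17 18 19 20 22 23 24 29 31 32 35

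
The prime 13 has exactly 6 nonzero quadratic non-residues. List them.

Square k = 1,…,6 (k and 13−k give the same square):
1²=1, 2²=4, 3²=9, 4²≡3, 5²≡12, 6²≡10 (mod 13).
The residues are {1, 3, 4, 9, 10, 12}; the non-residues are the remaining 6 nonzero classes.

2 5 6 7 8 11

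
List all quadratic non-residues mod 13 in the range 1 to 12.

Square k = 1,…,6 (k and 13−k give the same square):
1²=1, 2²=4, 3²=9, 4²≡3, 5²≡12, 6²≡10 (mod 13).
The residues are {1, 3, 4, 9, 10, 12}; the non-residues are the remaining 6 nonzero classes.

2,5,6,7,8,11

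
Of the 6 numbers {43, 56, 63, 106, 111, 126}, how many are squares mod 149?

(43/149) = -1 → non-residue.
(56/149) = -1 → non-residue.
(63/149) = +1 → QR.
(106/149) = -1 → non-residue.
(111/149) = -1 → non-residue.
(126/149) = -1 → non-residue.
Total quadratic residues among the 6: 1.

1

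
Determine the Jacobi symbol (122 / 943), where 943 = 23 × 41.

-1

Pull out 2: since 943 ≡ 7 (mod 8), (2/943) = +1.
Reciprocity: 61 ≡ 1 and 943 ≡ 3 (mod 4), so (61/943) = +(943/61).
Reduce top mod 61: now compute (28/61).
Pull out 2^2: since 61 ≡ 5 (mod 8), (2/61) = -1, so (2/61)^2 = +1.
Reciprocity: 7 ≡ 3 and 61 ≡ 1 (mod 4), so (7/61) = +(61/7).
Reduce top mod 7: now compute (5/7).
Reciprocity: 5 ≡ 1 and 7 ≡ 3 (mod 4), so (5/7) = +(7/5).
Reduce top mod 5: now compute (2/5).
Pull out 2: since 5 ≡ 5 (mod 8), (2/5) = -1.
Reached (1/5) = 1. Collecting the sign flips along the way, the symbol is -1.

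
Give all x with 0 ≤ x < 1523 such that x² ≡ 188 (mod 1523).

Since 1523 ≡ 3 (mod 4), a square root of 188 is 188^((1523+1)/4) = 188^381 mod 1523.
Repeated squaring: 188^2≡315, 188^4≡230, 188^8≡1118, 188^16≡1064, 188^32≡507, 188^64≡1185, 188^128≡19, 188^256≡361 (mod 1523).
188^381 = 188^(256+64+32+16+8+4+1) ≡ 1011 (mod 1523).
Check: 1011² = 1022121 ≡ 188 (mod 1523). The two roots are 512 and 1011.

512, 1011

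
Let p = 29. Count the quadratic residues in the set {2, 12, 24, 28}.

(2/29) = -1 → non-residue.
(12/29) = -1 → non-residue.
(24/29) = +1 → QR.
(28/29) = +1 → QR.
Total quadratic residues among the 4: 2.

2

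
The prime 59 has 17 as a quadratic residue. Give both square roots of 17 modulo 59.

Since 59 ≡ 3 (mod 4), a square root of 17 is 17^((59+1)/4) = 17^15 mod 59.
Repeated squaring: 17^2≡53, 17^4≡36, 17^8≡57 (mod 59).
17^15 = 17^(8+4+2+1) ≡ 28 (mod 59).
Check: 28² = 784 ≡ 17 (mod 59). The two roots are 28 and 31.

28, 31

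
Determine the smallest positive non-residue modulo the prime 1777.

(2/1777) = +1, so 2 is a residue.
(3/1777) = +1, so 3 is a residue.
(4/1777) = +1, so 4 is a residue.
(5/1777) = −1, so 5 is the smallest positive non-residue mod 1777.

5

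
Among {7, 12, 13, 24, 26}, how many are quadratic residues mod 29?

3

(7/29) = +1 → QR.
(12/29) = -1 → non-residue.
(13/29) = +1 → QR.
(24/29) = +1 → QR.
(26/29) = -1 → non-residue.
Total quadratic residues among the 5: 3.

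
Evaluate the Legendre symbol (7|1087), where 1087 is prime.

-1

Euler's criterion: (7/1087) ≡ 7^543 (mod 1087).
7^2 ≡ 49 (mod 1087)
7^4 ≡ 227 (mod 1087)
7^8 ≡ 440 (mod 1087)
7^16 ≡ 114 (mod 1087)
7^32 ≡ 1039 (mod 1087)
7^64 ≡ 130 (mod 1087)
7^128 ≡ 595 (mod 1087)
7^256 ≡ 750 (mod 1087)
7^512 ≡ 521 (mod 1087)
7^543 = 7^(512+16+8+4+2+1) ≡ 1086 (mod 1087).
Result is 1086 ≡ −1, so (7/1087) = −1.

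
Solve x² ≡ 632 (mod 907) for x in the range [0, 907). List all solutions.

Since 907 ≡ 3 (mod 4), a square root of 632 is 632^((907+1)/4) = 632^227 mod 907.
Repeated squaring: 632^2≡344, 632^4≡426, 632^8≡76, 632^16≡334, 632^32≡902, 632^64≡25, 632^128≡625 (mod 907).
632^227 = 632^(128+64+32+2+1) ≡ 804 (mod 907).
Check: 804² = 646416 ≡ 632 (mod 907). The two roots are 103 and 804.

103, 804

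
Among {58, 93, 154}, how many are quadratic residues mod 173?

0

(58/173) = -1 → non-residue.
(93/173) = -1 → non-residue.
(154/173) = -1 → non-residue.
Total quadratic residues among the 3: 0.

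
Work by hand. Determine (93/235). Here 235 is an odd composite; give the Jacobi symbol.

Reciprocity: 93 ≡ 1 and 235 ≡ 3 (mod 4), so (93/235) = +(235/93).
Reduce top mod 93: now compute (49/93).
Reciprocity: 49 ≡ 1 and 93 ≡ 1 (mod 4), so (49/93) = +(93/49).
Reduce top mod 49: now compute (44/49).
Pull out 2^2: since 49 ≡ 1 (mod 8), (2/49) = +1, so (2/49)^2 = +1.
Reciprocity: 11 ≡ 3 and 49 ≡ 1 (mod 4), so (11/49) = +(49/11).
Reduce top mod 11: now compute (5/11).
Reciprocity: 5 ≡ 1 and 11 ≡ 3 (mod 4), so (5/11) = +(11/5).
Reduce top mod 5: now compute (1/5).
Reached (1/5) = 1. Collecting the sign flips along the way, the symbol is +1.

1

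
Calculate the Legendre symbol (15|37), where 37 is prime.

-1

Euler's criterion: (15/37) ≡ 15^18 (mod 37).
15^2 ≡ 3 (mod 37)
15^4 ≡ 9 (mod 37)
15^8 ≡ 7 (mod 37)
15^16 ≡ 12 (mod 37)
15^18 = 15^(16+2) ≡ 36 (mod 37).
Result is 36 ≡ −1, so (15/37) = −1.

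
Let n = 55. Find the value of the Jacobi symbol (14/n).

Pull out 2: since 55 ≡ 7 (mod 8), (2/55) = +1.
Reciprocity: 7 ≡ 3 and 55 ≡ 3 (mod 4), so (7/55) = −(55/7).
Reduce top mod 7: now compute (6/7).
Pull out 2: since 7 ≡ 7 (mod 8), (2/7) = +1.
Reciprocity: 3 ≡ 3 and 7 ≡ 3 (mod 4), so (3/7) = −(7/3).
Reduce top mod 3: now compute (1/3).
Reached (1/3) = 1. Collecting the sign flips along the way, the symbol is +1.

1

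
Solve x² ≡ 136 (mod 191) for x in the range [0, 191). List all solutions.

Since 191 ≡ 3 (mod 4), a square root of 136 is 136^((191+1)/4) = 136^48 mod 191.
Repeated squaring: 136^2≡160, 136^4≡6, 136^8≡36, 136^16≡150, 136^32≡153 (mod 191).
136^48 = 136^(32+16) ≡ 30 (mod 191).
Check: 30² = 900 ≡ 136 (mod 191). The two roots are 30 and 161.

30, 161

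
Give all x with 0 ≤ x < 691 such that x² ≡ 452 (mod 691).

297, 394

Since 691 ≡ 3 (mod 4), a square root of 452 is 452^((691+1)/4) = 452^173 mod 691.
Repeated squaring: 452^2≡459, 452^4≡617, 452^8≡639, 452^16≡631, 452^32≡145, 452^64≡295, 452^128≡650 (mod 691).
452^173 = 452^(128+32+8+4+1) ≡ 297 (mod 691).
Check: 297² = 88209 ≡ 452 (mod 691). The two roots are 297 and 394.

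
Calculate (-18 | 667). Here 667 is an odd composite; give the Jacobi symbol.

1

First reduce: -18 ≡ 649 (mod 667).
Reciprocity: 649 ≡ 1 and 667 ≡ 3 (mod 4), so (649/667) = +(667/649).
Reduce top mod 649: now compute (18/649).
Pull out 2: since 649 ≡ 1 (mod 8), (2/649) = +1.
Reciprocity: 9 ≡ 1 and 649 ≡ 1 (mod 4), so (9/649) = +(649/9).
Reduce top mod 9: now compute (1/9).
Reached (1/9) = 1. Collecting the sign flips along the way, the symbol is +1.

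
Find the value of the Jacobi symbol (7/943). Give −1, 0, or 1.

1

Reciprocity: 7 ≡ 3 and 943 ≡ 3 (mod 4), so (7/943) = −(943/7).
Reduce top mod 7: now compute (5/7).
Reciprocity: 5 ≡ 1 and 7 ≡ 3 (mod 4), so (5/7) = +(7/5).
Reduce top mod 5: now compute (2/5).
Pull out 2: since 5 ≡ 5 (mod 8), (2/5) = -1.
Reached (1/5) = 1. Collecting the sign flips along the way, the symbol is +1.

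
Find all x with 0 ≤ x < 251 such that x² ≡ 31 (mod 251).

28, 223

Since 251 ≡ 3 (mod 4), a square root of 31 is 31^((251+1)/4) = 31^63 mod 251.
Repeated squaring: 31^2≡208, 31^4≡92, 31^8≡181, 31^16≡131, 31^32≡93 (mod 251).
31^63 = 31^(32+16+8+4+2+1) ≡ 28 (mod 251).
Check: 28² = 784 ≡ 31 (mod 251). The two roots are 28 and 223.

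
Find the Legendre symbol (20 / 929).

1

Euler's criterion: (20/929) ≡ 20^464 (mod 929).
20^2 ≡ 400 (mod 929)
20^4 ≡ 212 (mod 929)
20^8 ≡ 352 (mod 929)
20^16 ≡ 347 (mod 929)
20^32 ≡ 568 (mod 929)
20^64 ≡ 261 (mod 929)
20^128 ≡ 304 (mod 929)
20^256 ≡ 445 (mod 929)
20^464 = 20^(256+128+64+16) ≡ 1 (mod 929).
Result is 1, so (20/929) = 1.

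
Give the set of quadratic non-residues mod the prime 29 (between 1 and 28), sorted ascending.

2 3 8 10 11 12 14 15 17 18 19 21 26 27

Square k = 1,…,14 (k and 29−k give the same square):
1²=1, 2²=4, 3²=9, 4²=16, 5²=25, 6²≡7, 7²≡20, 8²≡6, 9²≡23, 10²≡13, 11²≡5, 12²≡28, 13²≡24, 14²≡22 (mod 29).
The residues are {1, 4, 5, 6, 7, 9, 13, 16, 20, 22, 23, 24, 25, 28}; the non-residues are the remaining 14 nonzero classes.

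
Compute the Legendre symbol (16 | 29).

Euler's criterion: (16/29) ≡ 16^14 (mod 29).
16^2 ≡ 24 (mod 29)
16^4 ≡ 25 (mod 29)
16^8 ≡ 16 (mod 29)
16^14 = 16^(8+4+2) ≡ 1 (mod 29).
Result is 1, so (16/29) = 1.

1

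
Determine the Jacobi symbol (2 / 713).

Pull out 2: since 713 ≡ 1 (mod 8), (2/713) = +1.
Reached (1/713) = 1. Collecting the sign flips along the way, the symbol is +1.

1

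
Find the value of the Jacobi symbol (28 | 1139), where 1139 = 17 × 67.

1

Pull out 2^2: since 1139 ≡ 3 (mod 8), (2/1139) = -1, so (2/1139)^2 = +1.
Reciprocity: 7 ≡ 3 and 1139 ≡ 3 (mod 4), so (7/1139) = −(1139/7).
Reduce top mod 7: now compute (5/7).
Reciprocity: 5 ≡ 1 and 7 ≡ 3 (mod 4), so (5/7) = +(7/5).
Reduce top mod 5: now compute (2/5).
Pull out 2: since 5 ≡ 5 (mod 8), (2/5) = -1.
Reached (1/5) = 1. Collecting the sign flips along the way, the symbol is +1.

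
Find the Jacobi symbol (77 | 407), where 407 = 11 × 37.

Reciprocity: 77 ≡ 1 and 407 ≡ 3 (mod 4), so (77/407) = +(407/77).
Reduce top mod 77: now compute (22/77).
Pull out 2: since 77 ≡ 5 (mod 8), (2/77) = -1.
Reciprocity: 11 ≡ 3 and 77 ≡ 1 (mod 4), so (11/77) = +(77/11).
Reduce top mod 11: now compute (0/11).
Top reduces to 0: gcd > 1, so the symbol is 0.

0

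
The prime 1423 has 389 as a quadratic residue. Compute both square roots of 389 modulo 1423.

Since 1423 ≡ 3 (mod 4), a square root of 389 is 389^((1423+1)/4) = 389^356 mod 1423.
Repeated squaring: 389^2≡483, 389^4≡1340, 389^8≡1197, 389^16≡1271, 389^32≡336, 389^64≡479, 389^128≡338, 389^256≡404 (mod 1423).
389^356 = 389^(256+64+32+4) ≡ 251 (mod 1423).
Check: 251² = 63001 ≡ 389 (mod 1423). The two roots are 251 and 1172.

251, 1172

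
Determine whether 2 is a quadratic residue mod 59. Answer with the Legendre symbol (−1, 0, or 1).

-1

Pull out 2: since 59 ≡ 3 (mod 8), (2/59) = -1.
Reached (1/59) = 1. Collecting the sign flips along the way, the symbol is -1.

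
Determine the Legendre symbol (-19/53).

Euler's criterion: (-19/53) ≡ 34^26 (mod 53).
34^2 ≡ 43 (mod 53)
34^4 ≡ 47 (mod 53)
34^8 ≡ 36 (mod 53)
34^16 ≡ 24 (mod 53)
34^26 = 34^(16+8+2) ≡ 52 (mod 53).
Result is 52 ≡ −1, so (-19/53) = −1.

-1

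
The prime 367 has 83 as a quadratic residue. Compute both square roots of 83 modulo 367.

Since 367 ≡ 3 (mod 4), a square root of 83 is 83^((367+1)/4) = 83^92 mod 367.
Repeated squaring: 83^2≡283, 83^4≡83, 83^8≡283, 83^16≡83, 83^32≡283, 83^64≡83 (mod 367).
83^92 = 83^(64+16+8+4) ≡ 283 (mod 367).
Check: 283² = 80089 ≡ 83 (mod 367). The two roots are 84 and 283.

84, 283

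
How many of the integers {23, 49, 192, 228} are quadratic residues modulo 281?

(23/281) = -1 → non-residue.
(49/281) = +1 → QR.
(192/281) = -1 → non-residue.
(228/281) = +1 → QR.
Total quadratic residues among the 4: 2.

2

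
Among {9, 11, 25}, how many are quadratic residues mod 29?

(9/29) = +1 → QR.
(11/29) = -1 → non-residue.
(25/29) = +1 → QR.
Total quadratic residues among the 3: 2.

2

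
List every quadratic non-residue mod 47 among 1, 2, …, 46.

Square k = 1,…,23 (k and 47−k give the same square):
1²=1, 2²=4, 3²=9, 4²=16, 5²=25, 6²=36, 7²≡2, 8²≡17, 9²≡34, 10²≡6, 11²≡27, 12²≡3, 13²≡28, 14²≡8, 15²≡37, 16²≡21, 17²≡7, 18²≡42, 19²≡32, 20²≡24, 21²≡18, 22²≡14, 23²≡12 (mod 47).
The residues are {1, 2, 3, 4, 6, 7, 8, 9, 12, 14, 16, 17, 18, 21, 24, 25, 27, 28, 32, 34, 36, 37, 42}; the non-residues are the remaining 23 nonzero classes.

5 10 11 13 15 19 20 22 23 26 29 30 31 33 35 38 39 40 41 43 44 45 46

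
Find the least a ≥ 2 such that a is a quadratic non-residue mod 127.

(2/127) = +1, so 2 is a residue.
(3/127) = −1, so 3 is the smallest positive non-residue mod 127.

3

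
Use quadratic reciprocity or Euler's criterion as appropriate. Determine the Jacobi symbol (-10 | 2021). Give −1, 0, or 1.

First reduce: -10 ≡ 2011 (mod 2021).
Reciprocity: 2011 ≡ 3 and 2021 ≡ 1 (mod 4), so (2011/2021) = +(2021/2011).
Reduce top mod 2011: now compute (10/2011).
Pull out 2: since 2011 ≡ 3 (mod 8), (2/2011) = -1.
Reciprocity: 5 ≡ 1 and 2011 ≡ 3 (mod 4), so (5/2011) = +(2011/5).
Reduce top mod 5: now compute (1/5).
Reached (1/5) = 1. Collecting the sign flips along the way, the symbol is -1.

-1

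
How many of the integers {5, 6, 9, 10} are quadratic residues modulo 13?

(5/13) = -1 → non-residue.
(6/13) = -1 → non-residue.
(9/13) = +1 → QR.
(10/13) = +1 → QR.
Total quadratic residues among the 4: 2.

2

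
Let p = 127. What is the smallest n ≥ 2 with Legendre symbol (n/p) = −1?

(2/127) = +1, so 2 is a residue.
(3/127) = −1, so 3 is the smallest positive non-residue mod 127.

3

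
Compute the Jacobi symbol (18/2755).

Pull out 2: since 2755 ≡ 3 (mod 8), (2/2755) = -1.
Reciprocity: 9 ≡ 1 and 2755 ≡ 3 (mod 4), so (9/2755) = +(2755/9).
Reduce top mod 9: now compute (1/9).
Reached (1/9) = 1. Collecting the sign flips along the way, the symbol is -1.

-1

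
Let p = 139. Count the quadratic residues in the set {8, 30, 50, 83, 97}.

(8/139) = -1 → non-residue.
(30/139) = +1 → QR.
(50/139) = -1 → non-residue.
(83/139) = +1 → QR.
(97/139) = -1 → non-residue.
Total quadratic residues among the 5: 2.

2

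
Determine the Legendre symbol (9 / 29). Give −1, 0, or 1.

Euler's criterion: (9/29) ≡ 9^14 (mod 29).
9^2 ≡ 23 (mod 29)
9^4 ≡ 7 (mod 29)
9^8 ≡ 20 (mod 29)
9^14 = 9^(8+4+2) ≡ 1 (mod 29).
Result is 1, so (9/29) = 1.

1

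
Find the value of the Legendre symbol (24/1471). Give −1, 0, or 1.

-1

Pull out 2^3: since 1471 ≡ 7 (mod 8), (2/1471) = +1, so (2/1471)^3 = +1.
Reciprocity: 3 ≡ 3 and 1471 ≡ 3 (mod 4), so (3/1471) = −(1471/3).
Reduce top mod 3: now compute (1/3).
Reached (1/3) = 1. Collecting the sign flips along the way, the symbol is -1.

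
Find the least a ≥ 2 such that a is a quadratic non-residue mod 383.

(2/383) = +1, so 2 is a residue.
(3/383) = +1, so 3 is a residue.
(4/383) = +1, so 4 is a residue.
(5/383) = −1, so 5 is the smallest positive non-residue mod 383.

5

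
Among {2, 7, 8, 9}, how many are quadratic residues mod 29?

(2/29) = -1 → non-residue.
(7/29) = +1 → QR.
(8/29) = -1 → non-residue.
(9/29) = +1 → QR.
Total quadratic residues among the 4: 2.

2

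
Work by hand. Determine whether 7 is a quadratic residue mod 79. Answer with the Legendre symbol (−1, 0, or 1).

Reciprocity: 7 ≡ 3 and 79 ≡ 3 (mod 4), so (7/79) = −(79/7).
Reduce top mod 7: now compute (2/7).
Pull out 2: since 7 ≡ 7 (mod 8), (2/7) = +1.
Reached (1/7) = 1. Collecting the sign flips along the way, the symbol is -1.

-1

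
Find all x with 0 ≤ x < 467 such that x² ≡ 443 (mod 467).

Since 467 ≡ 3 (mod 4), a square root of 443 is 443^((467+1)/4) = 443^117 mod 467.
Repeated squaring: 443^2≡109, 443^4≡206, 443^8≡406, 443^16≡452, 443^32≡225, 443^64≡189 (mod 467).
443^117 = 443^(64+32+16+4+1) ≡ 198 (mod 467).
Check: 198² = 39204 ≡ 443 (mod 467). The two roots are 198 and 269.

198, 269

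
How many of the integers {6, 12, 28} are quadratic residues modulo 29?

(6/29) = +1 → QR.
(12/29) = -1 → non-residue.
(28/29) = +1 → QR.
Total quadratic residues among the 3: 2.

2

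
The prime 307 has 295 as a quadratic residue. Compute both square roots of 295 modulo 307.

70, 237

Since 307 ≡ 3 (mod 4), a square root of 295 is 295^((307+1)/4) = 295^77 mod 307.
Repeated squaring: 295^2≡144, 295^4≡167, 295^8≡259, 295^16≡155, 295^32≡79, 295^64≡101 (mod 307).
295^77 = 295^(64+8+4+1) ≡ 70 (mod 307).
Check: 70² = 4900 ≡ 295 (mod 307). The two roots are 70 and 237.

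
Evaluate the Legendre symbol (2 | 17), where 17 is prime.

Pull out 2: since 17 ≡ 1 (mod 8), (2/17) = +1.
Reached (1/17) = 1. Collecting the sign flips along the way, the symbol is +1.

1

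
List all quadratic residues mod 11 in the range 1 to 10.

1, 3, 4, 5, 9

Square k = 1,…,5 (k and 11−k give the same square):
1²=1, 2²=4, 3²=9, 4²≡5, 5²≡3 (mod 11).
So the quadratic residues mod 11 are {1, 3, 4, 5, 9}.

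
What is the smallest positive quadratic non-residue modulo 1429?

2

(2/1429) = −1, so 2 is the smallest positive non-residue mod 1429.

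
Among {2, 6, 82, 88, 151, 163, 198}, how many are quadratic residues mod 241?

(2/241) = +1 → QR.
(6/241) = +1 → QR.
(82/241) = +1 → QR.
(88/241) = -1 → non-residue.
(151/241) = +1 → QR.
(163/241) = -1 → non-residue.
(198/241) = -1 → non-residue.
Total quadratic residues among the 7: 4.

4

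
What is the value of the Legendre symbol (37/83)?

1

Reciprocity: 37 ≡ 1 and 83 ≡ 3 (mod 4), so (37/83) = +(83/37).
Reduce top mod 37: now compute (9/37).
Reciprocity: 9 ≡ 1 and 37 ≡ 1 (mod 4), so (9/37) = +(37/9).
Reduce top mod 9: now compute (1/9).
Reached (1/9) = 1. Collecting the sign flips along the way, the symbol is +1.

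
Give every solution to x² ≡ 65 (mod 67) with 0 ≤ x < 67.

Since 67 ≡ 3 (mod 4), a square root of 65 is 65^((67+1)/4) = 65^17 mod 67.
Repeated squaring: 65^2≡4, 65^4≡16, 65^8≡55, 65^16≡10 (mod 67).
65^17 = 65^(16+1) ≡ 47 (mod 67).
Check: 47² = 2209 ≡ 65 (mod 67). The two roots are 20 and 47.

20, 47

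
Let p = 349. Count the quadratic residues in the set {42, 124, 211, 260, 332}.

3

(42/349) = +1 → QR.
(124/349) = +1 → QR.
(211/349) = -1 → non-residue.
(260/349) = -1 → non-residue.
(332/349) = +1 → QR.
Total quadratic residues among the 5: 3.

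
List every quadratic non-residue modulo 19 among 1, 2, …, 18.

Square k = 1,…,9 (k and 19−k give the same square):
1²=1, 2²=4, 3²=9, 4²=16, 5²≡6, 6²≡17, 7²≡11, 8²≡7, 9²≡5 (mod 19).
The residues are {1, 4, 5, 6, 7, 9, 11, 16, 17}; the non-residues are the remaining 9 nonzero classes.

2,3,8,10,12,13,14,15,18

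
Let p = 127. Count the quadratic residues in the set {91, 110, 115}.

(91/127) = -1 → non-residue.
(110/127) = -1 → non-residue.
(115/127) = +1 → QR.
Total quadratic residues among the 3: 1.

1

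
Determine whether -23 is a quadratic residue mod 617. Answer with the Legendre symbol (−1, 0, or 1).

First reduce: -23 ≡ 594 (mod 617).
Pull out 2: since 617 ≡ 1 (mod 8), (2/617) = +1.
Reciprocity: 297 ≡ 1 and 617 ≡ 1 (mod 4), so (297/617) = +(617/297).
Reduce top mod 297: now compute (23/297).
Reciprocity: 23 ≡ 3 and 297 ≡ 1 (mod 4), so (23/297) = +(297/23).
Reduce top mod 23: now compute (21/23).
Reciprocity: 21 ≡ 1 and 23 ≡ 3 (mod 4), so (21/23) = +(23/21).
Reduce top mod 21: now compute (2/21).
Pull out 2: since 21 ≡ 5 (mod 8), (2/21) = -1.
Reached (1/21) = 1. Collecting the sign flips along the way, the symbol is -1.

-1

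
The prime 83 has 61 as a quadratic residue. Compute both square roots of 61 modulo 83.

12, 71

Since 83 ≡ 3 (mod 4), a square root of 61 is 61^((83+1)/4) = 61^21 mod 83.
Repeated squaring: 61^2≡69, 61^4≡30, 61^8≡70, 61^16≡3 (mod 83).
61^21 = 61^(16+4+1) ≡ 12 (mod 83).
Check: 12² = 144 ≡ 61 (mod 83). The two roots are 12 and 71.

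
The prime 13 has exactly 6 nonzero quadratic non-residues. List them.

Square k = 1,…,6 (k and 13−k give the same square):
1²=1, 2²=4, 3²=9, 4²≡3, 5²≡12, 6²≡10 (mod 13).
The residues are {1, 3, 4, 9, 10, 12}; the non-residues are the remaining 6 nonzero classes.

2,5,6,7,8,11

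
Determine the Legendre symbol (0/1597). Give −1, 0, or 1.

Top reduces to 0: gcd > 1, so the symbol is 0.

0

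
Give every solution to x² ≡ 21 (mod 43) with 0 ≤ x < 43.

8, 35

Since 43 ≡ 3 (mod 4), a square root of 21 is 21^((43+1)/4) = 21^11 mod 43.
Repeated squaring: 21^2≡11, 21^4≡35, 21^8≡21 (mod 43).
21^11 = 21^(8+2+1) ≡ 35 (mod 43).
Check: 35² = 1225 ≡ 21 (mod 43). The two roots are 8 and 35.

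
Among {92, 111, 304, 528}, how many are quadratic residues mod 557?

3

(92/557) = -1 → non-residue.
(111/557) = +1 → QR.
(304/557) = +1 → QR.
(528/557) = +1 → QR.
Total quadratic residues among the 4: 3.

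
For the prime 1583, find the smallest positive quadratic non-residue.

5

(2/1583) = +1, so 2 is a residue.
(3/1583) = +1, so 3 is a residue.
(4/1583) = +1, so 4 is a residue.
(5/1583) = −1, so 5 is the smallest positive non-residue mod 1583.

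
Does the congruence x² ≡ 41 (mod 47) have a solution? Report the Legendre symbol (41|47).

-1

Reciprocity: 41 ≡ 1 and 47 ≡ 3 (mod 4), so (41/47) = +(47/41).
Reduce top mod 41: now compute (6/41).
Pull out 2: since 41 ≡ 1 (mod 8), (2/41) = +1.
Reciprocity: 3 ≡ 3 and 41 ≡ 1 (mod 4), so (3/41) = +(41/3).
Reduce top mod 3: now compute (2/3).
Pull out 2: since 3 ≡ 3 (mod 8), (2/3) = -1.
Reached (1/3) = 1. Collecting the sign flips along the way, the symbol is -1.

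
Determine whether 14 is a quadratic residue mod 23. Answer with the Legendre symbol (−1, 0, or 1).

Euler's criterion: (14/23) ≡ 14^11 (mod 23).
14^2 ≡ 12 (mod 23)
14^4 ≡ 6 (mod 23)
14^8 ≡ 13 (mod 23)
14^11 = 14^(8+2+1) ≡ 22 (mod 23).
Result is 22 ≡ −1, so (14/23) = −1.

-1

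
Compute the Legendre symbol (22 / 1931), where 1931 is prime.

Pull out 2: since 1931 ≡ 3 (mod 8), (2/1931) = -1.
Reciprocity: 11 ≡ 3 and 1931 ≡ 3 (mod 4), so (11/1931) = −(1931/11).
Reduce top mod 11: now compute (6/11).
Pull out 2: since 11 ≡ 3 (mod 8), (2/11) = -1.
Reciprocity: 3 ≡ 3 and 11 ≡ 3 (mod 4), so (3/11) = −(11/3).
Reduce top mod 3: now compute (2/3).
Pull out 2: since 3 ≡ 3 (mod 8), (2/3) = -1.
Reached (1/3) = 1. Collecting the sign flips along the way, the symbol is -1.

-1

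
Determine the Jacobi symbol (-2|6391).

-1

First reduce: -2 ≡ 6389 (mod 6391).
Reciprocity: 6389 ≡ 1 and 6391 ≡ 3 (mod 4), so (6389/6391) = +(6391/6389).
Reduce top mod 6389: now compute (2/6389).
Pull out 2: since 6389 ≡ 5 (mod 8), (2/6389) = -1.
Reached (1/6389) = 1. Collecting the sign flips along the way, the symbol is -1.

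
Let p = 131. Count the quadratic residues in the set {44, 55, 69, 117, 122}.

3

(44/131) = +1 → QR.
(55/131) = +1 → QR.
(69/131) = -1 → non-residue.
(117/131) = +1 → QR.
(122/131) = -1 → non-residue.
Total quadratic residues among the 5: 3.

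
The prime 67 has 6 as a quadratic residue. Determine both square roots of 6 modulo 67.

Since 67 ≡ 3 (mod 4), a square root of 6 is 6^((67+1)/4) = 6^17 mod 67.
Repeated squaring: 6^2≡36, 6^4≡23, 6^8≡60, 6^16≡49 (mod 67).
6^17 = 6^(16+1) ≡ 26 (mod 67).
Check: 26² = 676 ≡ 6 (mod 67). The two roots are 26 and 41.

26, 41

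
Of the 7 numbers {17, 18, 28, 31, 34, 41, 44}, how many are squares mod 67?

1

(17/67) = +1 → QR.
(18/67) = -1 → non-residue.
(28/67) = -1 → non-residue.
(31/67) = -1 → non-residue.
(34/67) = -1 → non-residue.
(41/67) = -1 → non-residue.
(44/67) = -1 → non-residue.
Total quadratic residues among the 7: 1.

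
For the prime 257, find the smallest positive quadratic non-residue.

3

(2/257) = +1, so 2 is a residue.
(3/257) = −1, so 3 is the smallest positive non-residue mod 257.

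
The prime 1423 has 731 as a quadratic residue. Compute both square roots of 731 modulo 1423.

128, 1295

Since 1423 ≡ 3 (mod 4), a square root of 731 is 731^((1423+1)/4) = 731^356 mod 1423.
Repeated squaring: 731^2≡736, 731^4≡956, 731^8≡370, 731^16≡292, 731^32≡1307, 731^64≡649, 731^128≡1416, 731^256≡49 (mod 1423).
731^356 = 731^(256+64+32+4) ≡ 128 (mod 1423).
Check: 128² = 16384 ≡ 731 (mod 1423). The two roots are 128 and 1295.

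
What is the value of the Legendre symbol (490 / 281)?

First reduce: 490 ≡ 209 (mod 281).
Reciprocity: 209 ≡ 1 and 281 ≡ 1 (mod 4), so (209/281) = +(281/209).
Reduce top mod 209: now compute (72/209).
Pull out 2^3: since 209 ≡ 1 (mod 8), (2/209) = +1, so (2/209)^3 = +1.
Reciprocity: 9 ≡ 1 and 209 ≡ 1 (mod 4), so (9/209) = +(209/9).
Reduce top mod 9: now compute (2/9).
Pull out 2: since 9 ≡ 1 (mod 8), (2/9) = +1.
Reached (1/9) = 1. Collecting the sign flips along the way, the symbol is +1.

1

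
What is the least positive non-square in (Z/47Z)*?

(2/47) = +1, so 2 is a residue.
(3/47) = +1, so 3 is a residue.
(4/47) = +1, so 4 is a residue.
(5/47) = −1, so 5 is the smallest positive non-residue mod 47.

5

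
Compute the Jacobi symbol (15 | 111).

Reciprocity: 15 ≡ 3 and 111 ≡ 3 (mod 4), so (15/111) = −(111/15).
Reduce top mod 15: now compute (6/15).
Pull out 2: since 15 ≡ 7 (mod 8), (2/15) = +1.
Reciprocity: 3 ≡ 3 and 15 ≡ 3 (mod 4), so (3/15) = −(15/3).
Reduce top mod 3: now compute (0/3).
Top reduces to 0: gcd > 1, so the symbol is 0.

0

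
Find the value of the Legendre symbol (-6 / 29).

Euler's criterion: (-6/29) ≡ 23^14 (mod 29).
23^2 ≡ 7 (mod 29)
23^4 ≡ 20 (mod 29)
23^8 ≡ 23 (mod 29)
23^14 = 23^(8+4+2) ≡ 1 (mod 29).
Result is 1, so (-6/29) = 1.

1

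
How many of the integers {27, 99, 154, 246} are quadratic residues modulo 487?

1

(27/487) = -1 → non-residue.
(99/487) = -1 → non-residue.
(154/487) = +1 → QR.
(246/487) = -1 → non-residue.
Total quadratic residues among the 4: 1.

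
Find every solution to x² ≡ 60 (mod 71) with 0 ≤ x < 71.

29, 42

Since 71 ≡ 3 (mod 4), a square root of 60 is 60^((71+1)/4) = 60^18 mod 71.
Repeated squaring: 60^2≡50, 60^4≡15, 60^8≡12, 60^16≡2 (mod 71).
60^18 = 60^(16+2) ≡ 29 (mod 71).
Check: 29² = 841 ≡ 60 (mod 71). The two roots are 29 and 42.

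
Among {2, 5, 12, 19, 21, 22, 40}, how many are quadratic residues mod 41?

4

(2/41) = +1 → QR.
(5/41) = +1 → QR.
(12/41) = -1 → non-residue.
(19/41) = -1 → non-residue.
(21/41) = +1 → QR.
(22/41) = -1 → non-residue.
(40/41) = +1 → QR.
Total quadratic residues among the 7: 4.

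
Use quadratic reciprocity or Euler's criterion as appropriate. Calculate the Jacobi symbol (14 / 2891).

0

Pull out 2: since 2891 ≡ 3 (mod 8), (2/2891) = -1.
Reciprocity: 7 ≡ 3 and 2891 ≡ 3 (mod 4), so (7/2891) = −(2891/7).
Reduce top mod 7: now compute (0/7).
Top reduces to 0: gcd > 1, so the symbol is 0.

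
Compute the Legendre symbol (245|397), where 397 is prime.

Reciprocity: 245 ≡ 1 and 397 ≡ 1 (mod 4), so (245/397) = +(397/245).
Reduce top mod 245: now compute (152/245).
Pull out 2^3: since 245 ≡ 5 (mod 8), (2/245) = -1, so (2/245)^3 = -1.
Reciprocity: 19 ≡ 3 and 245 ≡ 1 (mod 4), so (19/245) = +(245/19).
Reduce top mod 19: now compute (17/19).
Reciprocity: 17 ≡ 1 and 19 ≡ 3 (mod 4), so (17/19) = +(19/17).
Reduce top mod 17: now compute (2/17).
Pull out 2: since 17 ≡ 1 (mod 8), (2/17) = +1.
Reached (1/17) = 1. Collecting the sign flips along the way, the symbol is -1.

-1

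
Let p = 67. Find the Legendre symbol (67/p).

0

First reduce: 67 ≡ 0 (mod 67).
Top reduces to 0: gcd > 1, so the symbol is 0.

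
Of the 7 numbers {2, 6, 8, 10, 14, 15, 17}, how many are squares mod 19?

(2/19) = -1 → non-residue.
(6/19) = +1 → QR.
(8/19) = -1 → non-residue.
(10/19) = -1 → non-residue.
(14/19) = -1 → non-residue.
(15/19) = -1 → non-residue.
(17/19) = +1 → QR.
Total quadratic residues among the 7: 2.

2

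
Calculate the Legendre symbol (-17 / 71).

Euler's criterion: (-17/71) ≡ 54^35 (mod 71).
54^2 ≡ 5 (mod 71)
54^4 ≡ 25 (mod 71)
54^8 ≡ 57 (mod 71)
54^16 ≡ 54 (mod 71)
54^32 ≡ 5 (mod 71)
54^35 = 54^(32+2+1) ≡ 1 (mod 71).
Result is 1, so (-17/71) = 1.

1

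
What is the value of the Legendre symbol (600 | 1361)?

-1

Pull out 2^3: since 1361 ≡ 1 (mod 8), (2/1361) = +1, so (2/1361)^3 = +1.
Reciprocity: 75 ≡ 3 and 1361 ≡ 1 (mod 4), so (75/1361) = +(1361/75).
Reduce top mod 75: now compute (11/75).
Reciprocity: 11 ≡ 3 and 75 ≡ 3 (mod 4), so (11/75) = −(75/11).
Reduce top mod 11: now compute (9/11).
Reciprocity: 9 ≡ 1 and 11 ≡ 3 (mod 4), so (9/11) = +(11/9).
Reduce top mod 9: now compute (2/9).
Pull out 2: since 9 ≡ 1 (mod 8), (2/9) = +1.
Reached (1/9) = 1. Collecting the sign flips along the way, the symbol is -1.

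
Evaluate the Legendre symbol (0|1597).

0

Top reduces to 0: gcd > 1, so the symbol is 0.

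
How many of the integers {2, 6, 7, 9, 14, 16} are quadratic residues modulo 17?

(2/17) = +1 → QR.
(6/17) = -1 → non-residue.
(7/17) = -1 → non-residue.
(9/17) = +1 → QR.
(14/17) = -1 → non-residue.
(16/17) = +1 → QR.
Total quadratic residues among the 6: 3.

3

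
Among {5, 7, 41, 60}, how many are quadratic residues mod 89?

(5/89) = +1 → QR.
(7/89) = -1 → non-residue.
(41/89) = -1 → non-residue.
(60/89) = -1 → non-residue.
Total quadratic residues among the 4: 1.

1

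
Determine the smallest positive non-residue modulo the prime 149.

2

(2/149) = −1, so 2 is the smallest positive non-residue mod 149.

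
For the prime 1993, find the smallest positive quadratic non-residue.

(2/1993) = +1, so 2 is a residue.
(3/1993) = +1, so 3 is a residue.
(4/1993) = +1, so 4 is a residue.
(5/1993) = −1, so 5 is the smallest positive non-residue mod 1993.

5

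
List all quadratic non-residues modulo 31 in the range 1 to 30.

Square k = 1,…,15 (k and 31−k give the same square):
1²=1, 2²=4, 3²=9, 4²=16, 5²=25, 6²≡5, 7²≡18, 8²≡2, 9²≡19, 10²≡7, 11²≡28, 12²≡20, 13²≡14, 14²≡10, 15²≡8 (mod 31).
The residues are {1, 2, 4, 5, 7, 8, 9, 10, 14, 16, 18, 19, 20, 25, 28}; the non-residues are the remaining 15 nonzero classes.

3 6 11 12 13 15 17 21 22 23 24 26 27 29 30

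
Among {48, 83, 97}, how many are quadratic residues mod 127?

(48/127) = -1 → non-residue.
(83/127) = -1 → non-residue.
(97/127) = -1 → non-residue.
Total quadratic residues among the 3: 0.

0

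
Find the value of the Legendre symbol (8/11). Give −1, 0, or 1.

-1

Euler's criterion: (8/11) ≡ 8^5 (mod 11).
8^2 ≡ 9 (mod 11)
8^4 ≡ 4 (mod 11)
8^5 = 8^(4+1) ≡ 10 (mod 11).
Result is 10 ≡ −1, so (8/11) = −1.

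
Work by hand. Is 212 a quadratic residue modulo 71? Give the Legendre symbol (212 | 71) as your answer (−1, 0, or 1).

-1

First reduce: 212 ≡ 70 (mod 71).
Pull out 2: since 71 ≡ 7 (mod 8), (2/71) = +1.
Reciprocity: 35 ≡ 3 and 71 ≡ 3 (mod 4), so (35/71) = −(71/35).
Reduce top mod 35: now compute (1/35).
Reached (1/35) = 1. Collecting the sign flips along the way, the symbol is -1.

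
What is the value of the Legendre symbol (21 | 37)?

Euler's criterion: (21/37) ≡ 21^18 (mod 37).
21^2 ≡ 34 (mod 37)
21^4 ≡ 9 (mod 37)
21^8 ≡ 7 (mod 37)
21^16 ≡ 12 (mod 37)
21^18 = 21^(16+2) ≡ 1 (mod 37).
Result is 1, so (21/37) = 1.

1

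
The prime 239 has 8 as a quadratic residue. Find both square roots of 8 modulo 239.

41, 198

Since 239 ≡ 3 (mod 4), a square root of 8 is 8^((239+1)/4) = 8^60 mod 239.
Repeated squaring: 8^2≡64, 8^4≡33, 8^8≡133, 8^16≡3, 8^32≡9 (mod 239).
8^60 = 8^(32+16+8+4) ≡ 198 (mod 239).
Check: 198² = 39204 ≡ 8 (mod 239). The two roots are 41 and 198.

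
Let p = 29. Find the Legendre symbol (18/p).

-1

Pull out 2: since 29 ≡ 5 (mod 8), (2/29) = -1.
Reciprocity: 9 ≡ 1 and 29 ≡ 1 (mod 4), so (9/29) = +(29/9).
Reduce top mod 9: now compute (2/9).
Pull out 2: since 9 ≡ 1 (mod 8), (2/9) = +1.
Reached (1/9) = 1. Collecting the sign flips along the way, the symbol is -1.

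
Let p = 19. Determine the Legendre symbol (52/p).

Euler's criterion: (52/19) ≡ 14^9 (mod 19).
14^2 ≡ 6 (mod 19)
14^4 ≡ 17 (mod 19)
14^8 ≡ 4 (mod 19)
14^9 = 14^(8+1) ≡ 18 (mod 19).
Result is 18 ≡ −1, so (52/19) = −1.

-1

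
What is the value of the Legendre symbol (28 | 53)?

1

Euler's criterion: (28/53) ≡ 28^26 (mod 53).
28^2 ≡ 42 (mod 53)
28^4 ≡ 15 (mod 53)
28^8 ≡ 13 (mod 53)
28^16 ≡ 10 (mod 53)
28^26 = 28^(16+8+2) ≡ 1 (mod 53).
Result is 1, so (28/53) = 1.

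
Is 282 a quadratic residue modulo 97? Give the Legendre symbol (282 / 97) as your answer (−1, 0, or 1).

First reduce: 282 ≡ 88 (mod 97).
Pull out 2^3: since 97 ≡ 1 (mod 8), (2/97) = +1, so (2/97)^3 = +1.
Reciprocity: 11 ≡ 3 and 97 ≡ 1 (mod 4), so (11/97) = +(97/11).
Reduce top mod 11: now compute (9/11).
Reciprocity: 9 ≡ 1 and 11 ≡ 3 (mod 4), so (9/11) = +(11/9).
Reduce top mod 9: now compute (2/9).
Pull out 2: since 9 ≡ 1 (mod 8), (2/9) = +1.
Reached (1/9) = 1. Collecting the sign flips along the way, the symbol is +1.

1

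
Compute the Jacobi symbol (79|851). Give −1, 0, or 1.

Reciprocity: 79 ≡ 3 and 851 ≡ 3 (mod 4), so (79/851) = −(851/79).
Reduce top mod 79: now compute (61/79).
Reciprocity: 61 ≡ 1 and 79 ≡ 3 (mod 4), so (61/79) = +(79/61).
Reduce top mod 61: now compute (18/61).
Pull out 2: since 61 ≡ 5 (mod 8), (2/61) = -1.
Reciprocity: 9 ≡ 1 and 61 ≡ 1 (mod 4), so (9/61) = +(61/9).
Reduce top mod 9: now compute (7/9).
Reciprocity: 7 ≡ 3 and 9 ≡ 1 (mod 4), so (7/9) = +(9/7).
Reduce top mod 7: now compute (2/7).
Pull out 2: since 7 ≡ 7 (mod 8), (2/7) = +1.
Reached (1/7) = 1. Collecting the sign flips along the way, the symbol is +1.

1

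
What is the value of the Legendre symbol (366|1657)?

Pull out 2: since 1657 ≡ 1 (mod 8), (2/1657) = +1.
Reciprocity: 183 ≡ 3 and 1657 ≡ 1 (mod 4), so (183/1657) = +(1657/183).
Reduce top mod 183: now compute (10/183).
Pull out 2: since 183 ≡ 7 (mod 8), (2/183) = +1.
Reciprocity: 5 ≡ 1 and 183 ≡ 3 (mod 4), so (5/183) = +(183/5).
Reduce top mod 5: now compute (3/5).
Reciprocity: 3 ≡ 3 and 5 ≡ 1 (mod 4), so (3/5) = +(5/3).
Reduce top mod 3: now compute (2/3).
Pull out 2: since 3 ≡ 3 (mod 8), (2/3) = -1.
Reached (1/3) = 1. Collecting the sign flips along the way, the symbol is -1.

-1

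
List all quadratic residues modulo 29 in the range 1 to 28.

Square k = 1,…,14 (k and 29−k give the same square):
1²=1, 2²=4, 3²=9, 4²=16, 5²=25, 6²≡7, 7²≡20, 8²≡6, 9²≡23, 10²≡13, 11²≡5, 12²≡28, 13²≡24, 14²≡22 (mod 29).
So the quadratic residues mod 29 are {1, 4, 5, 6, 7, 9, 13, 16, 20, 22, 23, 24, 25, 28}.

1,4,5,6,7,9,13,16,20,22,23,24,25,28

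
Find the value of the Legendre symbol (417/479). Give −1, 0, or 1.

Reciprocity: 417 ≡ 1 and 479 ≡ 3 (mod 4), so (417/479) = +(479/417).
Reduce top mod 417: now compute (62/417).
Pull out 2: since 417 ≡ 1 (mod 8), (2/417) = +1.
Reciprocity: 31 ≡ 3 and 417 ≡ 1 (mod 4), so (31/417) = +(417/31).
Reduce top mod 31: now compute (14/31).
Pull out 2: since 31 ≡ 7 (mod 8), (2/31) = +1.
Reciprocity: 7 ≡ 3 and 31 ≡ 3 (mod 4), so (7/31) = −(31/7).
Reduce top mod 7: now compute (3/7).
Reciprocity: 3 ≡ 3 and 7 ≡ 3 (mod 4), so (3/7) = −(7/3).
Reduce top mod 3: now compute (1/3).
Reached (1/3) = 1. Collecting the sign flips along the way, the symbol is +1.

1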